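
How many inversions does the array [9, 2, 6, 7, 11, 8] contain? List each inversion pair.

Finding inversions in [9, 2, 6, 7, 11, 8]:

(0, 1): arr[0]=9 > arr[1]=2
(0, 2): arr[0]=9 > arr[2]=6
(0, 3): arr[0]=9 > arr[3]=7
(0, 5): arr[0]=9 > arr[5]=8
(4, 5): arr[4]=11 > arr[5]=8

Total inversions: 5

The array has 5 inversion(s): (0,1), (0,2), (0,3), (0,5), (4,5). Each pair (i,j) satisfies i < j and arr[i] > arr[j].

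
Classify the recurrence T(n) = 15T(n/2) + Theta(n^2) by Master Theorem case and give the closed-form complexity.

Master Theorem for T(n) = 15T(n/2) + O(n^2):

a = 15, b = 2, c = 2
log_b(a) = log_2(15) = 3.9069

Case 1: c = 2 < log_2(15) = 3.9069
T(n) = O(n^(log_2 15))

For T(n) = 15T(n/2) + O(n^2): log_2(15) = 3.9069. This is Case 1 of the Master Theorem (c < log_b(a), work dominated by leaves), giving O(n^(log_2 15)).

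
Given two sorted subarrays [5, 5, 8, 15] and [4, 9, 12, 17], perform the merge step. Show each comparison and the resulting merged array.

Merging process:

Compare 5 vs 4: take 4 from right. Merged: [4]
Compare 5 vs 9: take 5 from left. Merged: [4, 5]
Compare 5 vs 9: take 5 from left. Merged: [4, 5, 5]
Compare 8 vs 9: take 8 from left. Merged: [4, 5, 5, 8]
Compare 15 vs 9: take 9 from right. Merged: [4, 5, 5, 8, 9]
Compare 15 vs 12: take 12 from right. Merged: [4, 5, 5, 8, 9, 12]
Compare 15 vs 17: take 15 from left. Merged: [4, 5, 5, 8, 9, 12, 15]
Append remaining from right: [17]. Merged: [4, 5, 5, 8, 9, 12, 15, 17]

Final merged array: [4, 5, 5, 8, 9, 12, 15, 17]
Total comparisons: 7

The merged array is [4, 5, 5, 8, 9, 12, 15, 17], requiring 7 comparisons. The merge step runs in O(n) time where n is the total number of elements.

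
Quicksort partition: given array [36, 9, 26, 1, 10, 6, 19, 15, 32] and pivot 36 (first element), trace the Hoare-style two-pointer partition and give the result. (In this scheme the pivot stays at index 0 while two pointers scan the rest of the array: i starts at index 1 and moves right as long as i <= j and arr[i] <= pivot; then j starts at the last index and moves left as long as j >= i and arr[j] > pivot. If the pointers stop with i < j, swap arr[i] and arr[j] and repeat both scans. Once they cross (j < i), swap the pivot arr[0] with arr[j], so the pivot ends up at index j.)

Hoare-style two-pointer partition with pivot = 36:

Initial array: [36, 9, 26, 1, 10, 6, 19, 15, 32]

Pointers start at i = 1, j = 8.
i ends at 9, j ends at 8: the pointers have crossed (j < i), so scanning stops.

Swap pivot arr[0] with arr[8] to place pivot at position 8: [32, 9, 26, 1, 10, 6, 19, 15, 36]
Pivot position: 8

After partitioning with pivot 36, the array becomes [32, 9, 26, 1, 10, 6, 19, 15, 36]. The pivot is placed at index 8. All elements to the left of the pivot are <= 36, and all elements to the right are > 36.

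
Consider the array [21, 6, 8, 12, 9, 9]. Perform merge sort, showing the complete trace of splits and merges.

Merge sort trace:

Split: [21, 6, 8, 12, 9, 9] -> [21, 6, 8] and [12, 9, 9]
  Split: [21, 6, 8] -> [21] and [6, 8]
    Split: [6, 8] -> [6] and [8]
    Merge: [6] + [8] -> [6, 8]
  Merge: [21] + [6, 8] -> [6, 8, 21]
  Split: [12, 9, 9] -> [12] and [9, 9]
    Split: [9, 9] -> [9] and [9]
    Merge: [9] + [9] -> [9, 9]
  Merge: [12] + [9, 9] -> [9, 9, 12]
Merge: [6, 8, 21] + [9, 9, 12] -> [6, 8, 9, 9, 12, 21]

Final sorted array: [6, 8, 9, 9, 12, 21]

The merge sort proceeds by recursively splitting the array and merging sorted halves.
After all merges, the sorted array is [6, 8, 9, 9, 12, 21].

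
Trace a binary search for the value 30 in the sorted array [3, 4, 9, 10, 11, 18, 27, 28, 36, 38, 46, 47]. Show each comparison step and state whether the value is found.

Binary search for 30 in [3, 4, 9, 10, 11, 18, 27, 28, 36, 38, 46, 47]:

lo=0, hi=11, mid=5, arr[mid]=18 -> 18 < 30, search right half
lo=6, hi=11, mid=8, arr[mid]=36 -> 36 > 30, search left half
lo=6, hi=7, mid=6, arr[mid]=27 -> 27 < 30, search right half
lo=7, hi=7, mid=7, arr[mid]=28 -> 28 < 30, search right half
lo=8 > hi=7, target 30 not found

Binary search determines that 30 is not in the array after 4 comparisons. The search space was exhausted without finding the target.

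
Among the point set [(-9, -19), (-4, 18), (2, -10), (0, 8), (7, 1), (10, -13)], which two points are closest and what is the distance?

Computing all pairwise distances among 6 points:

d((-9, -19), (-4, 18)) = 37.3363
d((-9, -19), (2, -10)) = 14.2127
d((-9, -19), (0, 8)) = 28.4605
d((-9, -19), (7, 1)) = 25.6125
d((-9, -19), (10, -13)) = 19.9249
d((-4, 18), (2, -10)) = 28.6356
d((-4, 18), (0, 8)) = 10.7703
d((-4, 18), (7, 1)) = 20.2485
d((-4, 18), (10, -13)) = 34.0147
d((2, -10), (0, 8)) = 18.1108
d((2, -10), (7, 1)) = 12.083
d((2, -10), (10, -13)) = 8.544 <-- minimum
d((0, 8), (7, 1)) = 9.8995
d((0, 8), (10, -13)) = 23.2594
d((7, 1), (10, -13)) = 14.3178

Closest pair: (2, -10) and (10, -13) with distance 8.544

The closest pair is (2, -10) and (10, -13) with Euclidean distance 8.544. For 6 points, brute-force pairwise comparison is shown above. For large n, the divide-and-conquer algorithm (sort by x, recurse on halves, check the dividing strip) achieves O(n log n).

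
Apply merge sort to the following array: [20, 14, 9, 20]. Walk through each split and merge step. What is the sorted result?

Merge sort trace:

Split: [20, 14, 9, 20] -> [20, 14] and [9, 20]
  Split: [20, 14] -> [20] and [14]
  Merge: [20] + [14] -> [14, 20]
  Split: [9, 20] -> [9] and [20]
  Merge: [9] + [20] -> [9, 20]
Merge: [14, 20] + [9, 20] -> [9, 14, 20, 20]

Final sorted array: [9, 14, 20, 20]

The merge sort proceeds by recursively splitting the array and merging sorted halves.
After all merges, the sorted array is [9, 14, 20, 20].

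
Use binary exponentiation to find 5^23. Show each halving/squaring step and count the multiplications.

Computing 5^23 by squaring (build up from 5^1; each line after the first costs one multiplication):

5^1 = 5
5^2 = (5^1)^2 = 5^2 = 25
5^4 = (5^2)^2 = 25^2 = 625
5^5 = 5 * 5^4 = 5 * 625 = 3125
5^10 = (5^5)^2 = 3125^2 = 9765625
5^11 = 5 * 5^10 = 5 * 9765625 = 48828125
5^22 = (5^11)^2 = 48828125^2 = 2384185791015625
5^23 = 5 * 5^22 = 5 * 2384185791015625 = 11920928955078125

Result: 11920928955078125
Multiplications needed: 7 (7 lines after 5^1)

5^23 = 11920928955078125. Using exponentiation by squaring, this requires 7 multiplications. The key idea: if the exponent is even, square the half-power; if odd, multiply by the base once.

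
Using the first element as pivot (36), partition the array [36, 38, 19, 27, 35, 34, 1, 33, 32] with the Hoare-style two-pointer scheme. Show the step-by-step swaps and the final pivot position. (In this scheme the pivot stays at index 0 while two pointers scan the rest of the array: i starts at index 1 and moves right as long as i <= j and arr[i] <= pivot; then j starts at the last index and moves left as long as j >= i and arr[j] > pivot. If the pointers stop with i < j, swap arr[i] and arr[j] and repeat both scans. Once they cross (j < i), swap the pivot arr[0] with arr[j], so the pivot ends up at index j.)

Hoare-style two-pointer partition with pivot = 36:

Initial array: [36, 38, 19, 27, 35, 34, 1, 33, 32]

Pointers start at i = 1, j = 8.
i stops at index 1 (arr[1]=38 > 36), j stops at index 8 (arr[8]=32 <= 36): swap arr[1] and arr[8], array becomes [36, 32, 19, 27, 35, 34, 1, 33, 38]
i ends at 8, j ends at 7: the pointers have crossed (j < i), so scanning stops.

Swap pivot arr[0] with arr[7] to place pivot at position 7: [33, 32, 19, 27, 35, 34, 1, 36, 38]
Pivot position: 7

After partitioning with pivot 36, the array becomes [33, 32, 19, 27, 35, 34, 1, 36, 38]. The pivot is placed at index 7. All elements to the left of the pivot are <= 36, and all elements to the right are > 36.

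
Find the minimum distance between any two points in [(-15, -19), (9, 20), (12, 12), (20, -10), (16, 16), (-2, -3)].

Computing all pairwise distances among 6 points:

d((-15, -19), (9, 20)) = 45.793
d((-15, -19), (12, 12)) = 41.1096
d((-15, -19), (20, -10)) = 36.1386
d((-15, -19), (16, 16)) = 46.7547
d((-15, -19), (-2, -3)) = 20.6155
d((9, 20), (12, 12)) = 8.544
d((9, 20), (20, -10)) = 31.9531
d((9, 20), (16, 16)) = 8.0623
d((9, 20), (-2, -3)) = 25.4951
d((12, 12), (20, -10)) = 23.4094
d((12, 12), (16, 16)) = 5.6569 <-- minimum
d((12, 12), (-2, -3)) = 20.5183
d((20, -10), (16, 16)) = 26.3059
d((20, -10), (-2, -3)) = 23.0868
d((16, 16), (-2, -3)) = 26.1725

Closest pair: (12, 12) and (16, 16) with distance 5.6569

The closest pair is (12, 12) and (16, 16) with Euclidean distance 5.6569. For 6 points, brute-force pairwise comparison is shown above. For large n, the divide-and-conquer algorithm (sort by x, recurse on halves, check the dividing strip) achieves O(n log n).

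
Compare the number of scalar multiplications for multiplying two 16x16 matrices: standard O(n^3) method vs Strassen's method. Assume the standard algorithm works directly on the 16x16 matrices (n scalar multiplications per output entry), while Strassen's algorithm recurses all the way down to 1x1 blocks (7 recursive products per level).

Matrix multiplication for 16x16 matrices:

Standard algorithm: 16^3 = 4096 multiplications
Strassen's algorithm: 7^(log2(16)) = 7^4 = 2401 multiplications
Savings: 4096 - 2401 = 1695 multiplications

Standard: 4096 multiplications (16^3). Strassen: 2401 multiplications (7^4). Strassen reduces 8 recursive multiplications to 7 at each level.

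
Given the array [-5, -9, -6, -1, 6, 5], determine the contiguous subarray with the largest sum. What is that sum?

Using Kadane's algorithm on [-5, -9, -6, -1, 6, 5]:

Scanning through the array:
Position 1 (value -9): max_ending_here = -9, max_so_far = -5
Position 2 (value -6): max_ending_here = -6, max_so_far = -5
Position 3 (value -1): max_ending_here = -1, max_so_far = -1
Position 4 (value 6): max_ending_here = 6, max_so_far = 6
Position 5 (value 5): max_ending_here = 11, max_so_far = 11

Maximum subarray: [6, 5]
Maximum sum: 11

The maximum subarray is [6, 5] with sum 11. This subarray runs from index 4 to index 5.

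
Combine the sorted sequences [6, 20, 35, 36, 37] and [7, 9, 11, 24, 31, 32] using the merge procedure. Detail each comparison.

Merging process:

Compare 6 vs 7: take 6 from left. Merged: [6]
Compare 20 vs 7: take 7 from right. Merged: [6, 7]
Compare 20 vs 9: take 9 from right. Merged: [6, 7, 9]
Compare 20 vs 11: take 11 from right. Merged: [6, 7, 9, 11]
Compare 20 vs 24: take 20 from left. Merged: [6, 7, 9, 11, 20]
Compare 35 vs 24: take 24 from right. Merged: [6, 7, 9, 11, 20, 24]
Compare 35 vs 31: take 31 from right. Merged: [6, 7, 9, 11, 20, 24, 31]
Compare 35 vs 32: take 32 from right. Merged: [6, 7, 9, 11, 20, 24, 31, 32]
Append remaining from left: [35, 36, 37]. Merged: [6, 7, 9, 11, 20, 24, 31, 32, 35, 36, 37]

Final merged array: [6, 7, 9, 11, 20, 24, 31, 32, 35, 36, 37]
Total comparisons: 8

The merged array is [6, 7, 9, 11, 20, 24, 31, 32, 35, 36, 37], requiring 8 comparisons. The merge step runs in O(n) time where n is the total number of elements.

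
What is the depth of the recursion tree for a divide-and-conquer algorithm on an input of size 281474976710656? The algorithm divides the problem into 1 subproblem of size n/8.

For divide and conquer with division factor 8:

Problem sizes at each level:
Level 0: 281474976710656
Level 1: 35184372088832
Level 2: 4398046511104
Level 3: 549755813888
Level 4: 68719476736
Level 5: 8589934592
Level 6: 1073741824
Level 7: 134217728
Level 8: 16777216
Level 9: 2097152
Level 10: 262144
Level 11: 32768
Level 12: 4096
Level 13: 512
Level 14: 64
Level 15: 8
Level 16: 1

The root is level 0 and the size-1 base case is level 16 (the tree spans levels 0 through 16, i.e. 17 levels counting the root), so the depth is the number of divisions: log_8(281474976710656) = 16

The recursion tree depth is log_8(281474976710656) = 16. At each level, the problem size is divided by 8, so it takes 16 divisions to reduce to a base case of size 1. The algorithm makes 1 recursive call at each level.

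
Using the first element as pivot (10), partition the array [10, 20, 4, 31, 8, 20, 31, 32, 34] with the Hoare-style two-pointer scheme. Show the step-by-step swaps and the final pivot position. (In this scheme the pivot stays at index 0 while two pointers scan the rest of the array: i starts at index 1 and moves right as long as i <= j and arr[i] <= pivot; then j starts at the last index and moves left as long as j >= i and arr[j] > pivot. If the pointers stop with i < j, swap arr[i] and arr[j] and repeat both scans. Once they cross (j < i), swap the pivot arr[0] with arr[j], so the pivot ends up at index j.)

Hoare-style two-pointer partition with pivot = 10:

Initial array: [10, 20, 4, 31, 8, 20, 31, 32, 34]

Pointers start at i = 1, j = 8.
i stops at index 1 (arr[1]=20 > 10), j stops at index 4 (arr[4]=8 <= 10): swap arr[1] and arr[4], array becomes [10, 8, 4, 31, 20, 20, 31, 32, 34]
i ends at 3, j ends at 2: the pointers have crossed (j < i), so scanning stops.

Swap pivot arr[0] with arr[2] to place pivot at position 2: [4, 8, 10, 31, 20, 20, 31, 32, 34]
Pivot position: 2

After partitioning with pivot 10, the array becomes [4, 8, 10, 31, 20, 20, 31, 32, 34]. The pivot is placed at index 2. All elements to the left of the pivot are <= 10, and all elements to the right are > 10.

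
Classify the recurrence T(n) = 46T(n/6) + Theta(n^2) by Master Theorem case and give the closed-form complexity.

Master Theorem for T(n) = 46T(n/6) + O(n^2):

a = 46, b = 6, c = 2
log_b(a) = log_6(46) = 2.1368

Case 1: c = 2 < log_6(46) = 2.1368
T(n) = O(n^(log_6 46))

For T(n) = 46T(n/6) + O(n^2): log_6(46) = 2.1368. This is Case 1 of the Master Theorem (c < log_b(a), work dominated by leaves), giving O(n^(log_6 46)).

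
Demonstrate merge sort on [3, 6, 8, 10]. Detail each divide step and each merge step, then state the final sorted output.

Merge sort trace:

Split: [3, 6, 8, 10] -> [3, 6] and [8, 10]
  Split: [3, 6] -> [3] and [6]
  Merge: [3] + [6] -> [3, 6]
  Split: [8, 10] -> [8] and [10]
  Merge: [8] + [10] -> [8, 10]
Merge: [3, 6] + [8, 10] -> [3, 6, 8, 10]

Final sorted array: [3, 6, 8, 10]

The merge sort proceeds by recursively splitting the array and merging sorted halves.
After all merges, the sorted array is [3, 6, 8, 10].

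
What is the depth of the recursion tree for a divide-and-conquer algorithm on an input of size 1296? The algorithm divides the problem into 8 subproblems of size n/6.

For divide and conquer with division factor 6:

Problem sizes at each level:
Level 0: 1296
Level 1: 216
Level 2: 36
Level 3: 6
Level 4: 1

The root is level 0 and the size-1 base case is level 4 (the tree spans levels 0 through 4, i.e. 5 levels counting the root), so the depth is the number of divisions: log_6(1296) = 4

The recursion tree depth is log_6(1296) = 4. At each level, the problem size is divided by 6, so it takes 4 divisions to reduce to a base case of size 1. The algorithm makes 8 recursive calls at each level.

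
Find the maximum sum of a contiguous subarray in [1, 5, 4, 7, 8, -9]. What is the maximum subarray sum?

Using Kadane's algorithm on [1, 5, 4, 7, 8, -9]:

Scanning through the array:
Position 1 (value 5): max_ending_here = 6, max_so_far = 6
Position 2 (value 4): max_ending_here = 10, max_so_far = 10
Position 3 (value 7): max_ending_here = 17, max_so_far = 17
Position 4 (value 8): max_ending_here = 25, max_so_far = 25
Position 5 (value -9): max_ending_here = 16, max_so_far = 25

Maximum subarray: [1, 5, 4, 7, 8]
Maximum sum: 25

The maximum subarray is [1, 5, 4, 7, 8] with sum 25. This subarray runs from index 0 to index 4.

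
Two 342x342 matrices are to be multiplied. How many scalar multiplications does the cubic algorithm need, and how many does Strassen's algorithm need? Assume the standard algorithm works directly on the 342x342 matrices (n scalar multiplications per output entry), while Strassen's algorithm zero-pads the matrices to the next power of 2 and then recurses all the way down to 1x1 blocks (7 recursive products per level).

Matrix multiplication for 342x342 matrices:

Strassen's algorithm requires power-of-2 dimensions. Pad 342x342 to 512x512 (next power of 2).

Standard algorithm: 342^3 = 40001688 multiplications
Strassen's algorithm: 7^(log2(512)) = 7^9 = 40353607 multiplications
Difference: 40001688 - 40353607 = -351919 (Strassen uses MORE here due to padding overhead — for small or just-over-power-of-2 n, padding can outweigh the per-level savings)

Standard: 40001688 multiplications (342^3). Strassen: 40353607 multiplications (7^9, after padding to 512x512). Strassen reduces 8 recursive multiplications to 7 at each level.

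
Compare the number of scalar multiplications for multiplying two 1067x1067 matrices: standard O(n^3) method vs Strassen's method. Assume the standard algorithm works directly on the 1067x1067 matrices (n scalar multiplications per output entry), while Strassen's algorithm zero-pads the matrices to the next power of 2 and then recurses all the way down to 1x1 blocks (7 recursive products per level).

Matrix multiplication for 1067x1067 matrices:

Strassen's algorithm requires power-of-2 dimensions. Pad 1067x1067 to 2048x2048 (next power of 2).

Standard algorithm: 1067^3 = 1214767763 multiplications
Strassen's algorithm: 7^(log2(2048)) = 7^11 = 1977326743 multiplications
Difference: 1214767763 - 1977326743 = -762558980 (Strassen uses MORE here due to padding overhead — for small or just-over-power-of-2 n, padding can outweigh the per-level savings)

Standard: 1214767763 multiplications (1067^3). Strassen: 1977326743 multiplications (7^11, after padding to 2048x2048). Strassen reduces 8 recursive multiplications to 7 at each level.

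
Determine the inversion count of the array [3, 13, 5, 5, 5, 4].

Finding inversions in [3, 13, 5, 5, 5, 4]:

(1, 2): arr[1]=13 > arr[2]=5
(1, 3): arr[1]=13 > arr[3]=5
(1, 4): arr[1]=13 > arr[4]=5
(1, 5): arr[1]=13 > arr[5]=4
(2, 5): arr[2]=5 > arr[5]=4
(3, 5): arr[3]=5 > arr[5]=4
(4, 5): arr[4]=5 > arr[5]=4

Total inversions: 7

The array has 7 inversion(s): (1,2), (1,3), (1,4), (1,5), (2,5), (3,5), (4,5). Each pair (i,j) satisfies i < j and arr[i] > arr[j].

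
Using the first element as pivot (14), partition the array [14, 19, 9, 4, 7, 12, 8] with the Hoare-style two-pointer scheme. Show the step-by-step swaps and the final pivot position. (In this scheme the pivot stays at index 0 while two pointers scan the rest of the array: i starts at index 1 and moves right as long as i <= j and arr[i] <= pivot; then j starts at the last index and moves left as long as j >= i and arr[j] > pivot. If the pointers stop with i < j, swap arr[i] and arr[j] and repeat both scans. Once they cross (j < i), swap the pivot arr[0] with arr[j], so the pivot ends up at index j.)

Hoare-style two-pointer partition with pivot = 14:

Initial array: [14, 19, 9, 4, 7, 12, 8]

Pointers start at i = 1, j = 6.
i stops at index 1 (arr[1]=19 > 14), j stops at index 6 (arr[6]=8 <= 14): swap arr[1] and arr[6], array becomes [14, 8, 9, 4, 7, 12, 19]
i ends at 6, j ends at 5: the pointers have crossed (j < i), so scanning stops.

Swap pivot arr[0] with arr[5] to place pivot at position 5: [12, 8, 9, 4, 7, 14, 19]
Pivot position: 5

After partitioning with pivot 14, the array becomes [12, 8, 9, 4, 7, 14, 19]. The pivot is placed at index 5. All elements to the left of the pivot are <= 14, and all elements to the right are > 14.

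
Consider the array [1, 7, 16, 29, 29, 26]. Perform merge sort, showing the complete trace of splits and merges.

Merge sort trace:

Split: [1, 7, 16, 29, 29, 26] -> [1, 7, 16] and [29, 29, 26]
  Split: [1, 7, 16] -> [1] and [7, 16]
    Split: [7, 16] -> [7] and [16]
    Merge: [7] + [16] -> [7, 16]
  Merge: [1] + [7, 16] -> [1, 7, 16]
  Split: [29, 29, 26] -> [29] and [29, 26]
    Split: [29, 26] -> [29] and [26]
    Merge: [29] + [26] -> [26, 29]
  Merge: [29] + [26, 29] -> [26, 29, 29]
Merge: [1, 7, 16] + [26, 29, 29] -> [1, 7, 16, 26, 29, 29]

Final sorted array: [1, 7, 16, 26, 29, 29]

The merge sort proceeds by recursively splitting the array and merging sorted halves.
After all merges, the sorted array is [1, 7, 16, 26, 29, 29].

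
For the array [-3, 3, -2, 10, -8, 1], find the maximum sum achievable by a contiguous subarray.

Using Kadane's algorithm on [-3, 3, -2, 10, -8, 1]:

Scanning through the array:
Position 1 (value 3): max_ending_here = 3, max_so_far = 3
Position 2 (value -2): max_ending_here = 1, max_so_far = 3
Position 3 (value 10): max_ending_here = 11, max_so_far = 11
Position 4 (value -8): max_ending_here = 3, max_so_far = 11
Position 5 (value 1): max_ending_here = 4, max_so_far = 11

Maximum subarray: [3, -2, 10]
Maximum sum: 11

The maximum subarray is [3, -2, 10] with sum 11. This subarray runs from index 1 to index 3.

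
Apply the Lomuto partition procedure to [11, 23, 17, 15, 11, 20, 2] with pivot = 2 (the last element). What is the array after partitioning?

Lomuto partition with pivot = 2:

Initial array: [11, 23, 17, 15, 11, 20, 2]

arr[0]=11 > 2: no swap
arr[1]=23 > 2: no swap
arr[2]=17 > 2: no swap
arr[3]=15 > 2: no swap
arr[4]=11 > 2: no swap
arr[5]=20 > 2: no swap

Place pivot at position 0: [2, 23, 17, 15, 11, 20, 11]
Pivot position: 0

After partitioning with pivot 2, the array becomes [2, 23, 17, 15, 11, 20, 11]. The pivot is placed at index 0. All elements to the left of the pivot are <= 2, and all elements to the right are > 2.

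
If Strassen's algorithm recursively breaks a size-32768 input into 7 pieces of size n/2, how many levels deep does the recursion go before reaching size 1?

For divide and conquer with division factor 2:

Problem sizes at each level:
Level 0: 32768
Level 1: 16384
Level 2: 8192
Level 3: 4096
Level 4: 2048
Level 5: 1024
Level 6: 512
Level 7: 256
Level 8: 128
Level 9: 64
Level 10: 32
Level 11: 16
Level 12: 8
Level 13: 4
Level 14: 2
Level 15: 1

The root is level 0 and the size-1 base case is level 15 (the tree spans levels 0 through 15, i.e. 16 levels counting the root), so the depth is the number of divisions: log_2(32768) = 15

The recursion tree depth is log_2(32768) = 15. At each level, the problem size is divided by 2, so it takes 15 divisions to reduce to a base case of size 1. The algorithm makes 7 recursive calls at each level.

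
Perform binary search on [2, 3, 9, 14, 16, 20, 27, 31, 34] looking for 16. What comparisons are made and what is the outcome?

Binary search for 16 in [2, 3, 9, 14, 16, 20, 27, 31, 34]:

lo=0, hi=8, mid=4, arr[mid]=16 -> Found target at index 4!

Binary search finds 16 at index 4 after 1 comparisons. The search repeatedly halves the search space by comparing with the middle element.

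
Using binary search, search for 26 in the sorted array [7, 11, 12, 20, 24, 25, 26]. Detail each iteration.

Binary search for 26 in [7, 11, 12, 20, 24, 25, 26]:

lo=0, hi=6, mid=3, arr[mid]=20 -> 20 < 26, search right half
lo=4, hi=6, mid=5, arr[mid]=25 -> 25 < 26, search right half
lo=6, hi=6, mid=6, arr[mid]=26 -> Found target at index 6!

Binary search finds 26 at index 6 after 3 comparisons. The search repeatedly halves the search space by comparing with the middle element.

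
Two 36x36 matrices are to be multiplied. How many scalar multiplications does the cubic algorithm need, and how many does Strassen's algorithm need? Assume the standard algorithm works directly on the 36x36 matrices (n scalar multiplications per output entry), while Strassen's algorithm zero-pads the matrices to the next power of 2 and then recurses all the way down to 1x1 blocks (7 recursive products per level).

Matrix multiplication for 36x36 matrices:

Strassen's algorithm requires power-of-2 dimensions. Pad 36x36 to 64x64 (next power of 2).

Standard algorithm: 36^3 = 46656 multiplications
Strassen's algorithm: 7^(log2(64)) = 7^6 = 117649 multiplications
Difference: 46656 - 117649 = -70993 (Strassen uses MORE here due to padding overhead — for small or just-over-power-of-2 n, padding can outweigh the per-level savings)

Standard: 46656 multiplications (36^3). Strassen: 117649 multiplications (7^6, after padding to 64x64). Strassen reduces 8 recursive multiplications to 7 at each level.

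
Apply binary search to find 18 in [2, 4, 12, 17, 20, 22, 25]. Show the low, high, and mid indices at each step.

Binary search for 18 in [2, 4, 12, 17, 20, 22, 25]:

lo=0, hi=6, mid=3, arr[mid]=17 -> 17 < 18, search right half
lo=4, hi=6, mid=5, arr[mid]=22 -> 22 > 18, search left half
lo=4, hi=4, mid=4, arr[mid]=20 -> 20 > 18, search left half
lo=4 > hi=3, target 18 not found

Binary search determines that 18 is not in the array after 3 comparisons. The search space was exhausted without finding the target.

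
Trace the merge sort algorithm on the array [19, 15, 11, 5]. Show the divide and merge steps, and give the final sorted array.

Merge sort trace:

Split: [19, 15, 11, 5] -> [19, 15] and [11, 5]
  Split: [19, 15] -> [19] and [15]
  Merge: [19] + [15] -> [15, 19]
  Split: [11, 5] -> [11] and [5]
  Merge: [11] + [5] -> [5, 11]
Merge: [15, 19] + [5, 11] -> [5, 11, 15, 19]

Final sorted array: [5, 11, 15, 19]

The merge sort proceeds by recursively splitting the array and merging sorted halves.
After all merges, the sorted array is [5, 11, 15, 19].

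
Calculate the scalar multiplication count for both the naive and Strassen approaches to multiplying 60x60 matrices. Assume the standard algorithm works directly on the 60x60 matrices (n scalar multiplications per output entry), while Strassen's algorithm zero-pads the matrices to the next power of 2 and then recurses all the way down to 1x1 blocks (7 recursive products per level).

Matrix multiplication for 60x60 matrices:

Strassen's algorithm requires power-of-2 dimensions. Pad 60x60 to 64x64 (next power of 2).

Standard algorithm: 60^3 = 216000 multiplications
Strassen's algorithm: 7^(log2(64)) = 7^6 = 117649 multiplications
Savings: 216000 - 117649 = 98351 multiplications

Standard: 216000 multiplications (60^3). Strassen: 117649 multiplications (7^6, after padding to 64x64). Strassen reduces 8 recursive multiplications to 7 at each level.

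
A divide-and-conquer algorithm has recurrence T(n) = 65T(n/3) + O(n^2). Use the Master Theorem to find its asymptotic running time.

Master Theorem for T(n) = 65T(n/3) + O(n^2):

a = 65, b = 3, c = 2
log_b(a) = log_3(65) = 3.7997

Case 1: c = 2 < log_3(65) = 3.7997
T(n) = O(n^(log_3 65))

For T(n) = 65T(n/3) + O(n^2): log_3(65) = 3.7997. This is Case 1 of the Master Theorem (c < log_b(a), work dominated by leaves), giving O(n^(log_3 65)).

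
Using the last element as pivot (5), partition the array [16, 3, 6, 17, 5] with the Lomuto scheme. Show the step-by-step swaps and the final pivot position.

Lomuto partition with pivot = 5:

Initial array: [16, 3, 6, 17, 5]

arr[0]=16 > 5: no swap
arr[1]=3 <= 5: swap with position 0, array becomes [3, 16, 6, 17, 5]
arr[2]=6 > 5: no swap
arr[3]=17 > 5: no swap

Place pivot at position 1: [3, 5, 6, 17, 16]
Pivot position: 1

After partitioning with pivot 5, the array becomes [3, 5, 6, 17, 16]. The pivot is placed at index 1. All elements to the left of the pivot are <= 5, and all elements to the right are > 5.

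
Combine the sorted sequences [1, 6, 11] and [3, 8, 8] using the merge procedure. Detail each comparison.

Merging process:

Compare 1 vs 3: take 1 from left. Merged: [1]
Compare 6 vs 3: take 3 from right. Merged: [1, 3]
Compare 6 vs 8: take 6 from left. Merged: [1, 3, 6]
Compare 11 vs 8: take 8 from right. Merged: [1, 3, 6, 8]
Compare 11 vs 8: take 8 from right. Merged: [1, 3, 6, 8, 8]
Append remaining from left: [11]. Merged: [1, 3, 6, 8, 8, 11]

Final merged array: [1, 3, 6, 8, 8, 11]
Total comparisons: 5

The merged array is [1, 3, 6, 8, 8, 11], requiring 5 comparisons. The merge step runs in O(n) time where n is the total number of elements.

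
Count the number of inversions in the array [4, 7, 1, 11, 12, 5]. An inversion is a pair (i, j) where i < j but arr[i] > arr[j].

Finding inversions in [4, 7, 1, 11, 12, 5]:

(0, 2): arr[0]=4 > arr[2]=1
(1, 2): arr[1]=7 > arr[2]=1
(1, 5): arr[1]=7 > arr[5]=5
(3, 5): arr[3]=11 > arr[5]=5
(4, 5): arr[4]=12 > arr[5]=5

Total inversions: 5

The array has 5 inversion(s): (0,2), (1,2), (1,5), (3,5), (4,5). Each pair (i,j) satisfies i < j and arr[i] > arr[j].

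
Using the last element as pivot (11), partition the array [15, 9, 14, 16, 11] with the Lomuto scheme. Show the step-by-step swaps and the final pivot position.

Lomuto partition with pivot = 11:

Initial array: [15, 9, 14, 16, 11]

arr[0]=15 > 11: no swap
arr[1]=9 <= 11: swap with position 0, array becomes [9, 15, 14, 16, 11]
arr[2]=14 > 11: no swap
arr[3]=16 > 11: no swap

Place pivot at position 1: [9, 11, 14, 16, 15]
Pivot position: 1

After partitioning with pivot 11, the array becomes [9, 11, 14, 16, 15]. The pivot is placed at index 1. All elements to the left of the pivot are <= 11, and all elements to the right are > 11.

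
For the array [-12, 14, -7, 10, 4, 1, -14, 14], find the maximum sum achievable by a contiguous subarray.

Using Kadane's algorithm on [-12, 14, -7, 10, 4, 1, -14, 14]:

Scanning through the array:
Position 1 (value 14): max_ending_here = 14, max_so_far = 14
Position 2 (value -7): max_ending_here = 7, max_so_far = 14
Position 3 (value 10): max_ending_here = 17, max_so_far = 17
Position 4 (value 4): max_ending_here = 21, max_so_far = 21
Position 5 (value 1): max_ending_here = 22, max_so_far = 22
Position 6 (value -14): max_ending_here = 8, max_so_far = 22
Position 7 (value 14): max_ending_here = 22, max_so_far = 22

Maximum subarray: [14, -7, 10, 4, 1]
Maximum sum: 22

The maximum subarray is [14, -7, 10, 4, 1] with sum 22. This subarray runs from index 1 to index 5.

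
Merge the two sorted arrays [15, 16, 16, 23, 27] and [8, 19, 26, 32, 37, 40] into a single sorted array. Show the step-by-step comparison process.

Merging process:

Compare 15 vs 8: take 8 from right. Merged: [8]
Compare 15 vs 19: take 15 from left. Merged: [8, 15]
Compare 16 vs 19: take 16 from left. Merged: [8, 15, 16]
Compare 16 vs 19: take 16 from left. Merged: [8, 15, 16, 16]
Compare 23 vs 19: take 19 from right. Merged: [8, 15, 16, 16, 19]
Compare 23 vs 26: take 23 from left. Merged: [8, 15, 16, 16, 19, 23]
Compare 27 vs 26: take 26 from right. Merged: [8, 15, 16, 16, 19, 23, 26]
Compare 27 vs 32: take 27 from left. Merged: [8, 15, 16, 16, 19, 23, 26, 27]
Append remaining from right: [32, 37, 40]. Merged: [8, 15, 16, 16, 19, 23, 26, 27, 32, 37, 40]

Final merged array: [8, 15, 16, 16, 19, 23, 26, 27, 32, 37, 40]
Total comparisons: 8

The merged array is [8, 15, 16, 16, 19, 23, 26, 27, 32, 37, 40], requiring 8 comparisons. The merge step runs in O(n) time where n is the total number of elements.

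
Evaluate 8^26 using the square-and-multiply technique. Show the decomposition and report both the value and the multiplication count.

Computing 8^26 by squaring (build up from 8^1; each line after the first costs one multiplication):

8^1 = 8
8^2 = (8^1)^2 = 8^2 = 64
8^3 = 8 * 8^2 = 8 * 64 = 512
8^6 = (8^3)^2 = 512^2 = 262144
8^12 = (8^6)^2 = 262144^2 = 68719476736
8^13 = 8 * 8^12 = 8 * 68719476736 = 549755813888
8^26 = (8^13)^2 = 549755813888^2 = 302231454903657293676544

Result: 302231454903657293676544
Multiplications needed: 6 (6 lines after 8^1)

8^26 = 302231454903657293676544. Using exponentiation by squaring, this requires 6 multiplications. The key idea: if the exponent is even, square the half-power; if odd, multiply by the base once.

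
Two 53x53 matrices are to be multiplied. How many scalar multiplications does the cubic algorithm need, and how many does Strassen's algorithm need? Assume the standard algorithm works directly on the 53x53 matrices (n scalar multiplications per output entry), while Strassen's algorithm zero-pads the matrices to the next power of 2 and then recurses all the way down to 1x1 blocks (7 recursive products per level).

Matrix multiplication for 53x53 matrices:

Strassen's algorithm requires power-of-2 dimensions. Pad 53x53 to 64x64 (next power of 2).

Standard algorithm: 53^3 = 148877 multiplications
Strassen's algorithm: 7^(log2(64)) = 7^6 = 117649 multiplications
Savings: 148877 - 117649 = 31228 multiplications

Standard: 148877 multiplications (53^3). Strassen: 117649 multiplications (7^6, after padding to 64x64). Strassen reduces 8 recursive multiplications to 7 at each level.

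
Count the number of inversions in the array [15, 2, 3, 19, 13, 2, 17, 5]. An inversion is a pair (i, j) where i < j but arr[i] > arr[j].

Finding inversions in [15, 2, 3, 19, 13, 2, 17, 5]:

(0, 1): arr[0]=15 > arr[1]=2
(0, 2): arr[0]=15 > arr[2]=3
(0, 4): arr[0]=15 > arr[4]=13
(0, 5): arr[0]=15 > arr[5]=2
(0, 7): arr[0]=15 > arr[7]=5
(2, 5): arr[2]=3 > arr[5]=2
(3, 4): arr[3]=19 > arr[4]=13
(3, 5): arr[3]=19 > arr[5]=2
(3, 6): arr[3]=19 > arr[6]=17
(3, 7): arr[3]=19 > arr[7]=5
(4, 5): arr[4]=13 > arr[5]=2
(4, 7): arr[4]=13 > arr[7]=5
(6, 7): arr[6]=17 > arr[7]=5

Total inversions: 13

The array has 13 inversion(s): (0,1), (0,2), (0,4), (0,5), (0,7), (2,5), (3,4), (3,5), (3,6), (3,7), (4,5), (4,7), (6,7). Each pair (i,j) satisfies i < j and arr[i] > arr[j].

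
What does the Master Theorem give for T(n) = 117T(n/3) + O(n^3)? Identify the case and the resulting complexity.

Master Theorem for T(n) = 117T(n/3) + O(n^3):

a = 117, b = 3, c = 3
log_b(a) = log_3(117) = 4.3347

Case 1: c = 3 < log_3(117) = 4.3347
T(n) = O(n^(log_3 117))

For T(n) = 117T(n/3) + O(n^3): log_3(117) = 4.3347. This is Case 1 of the Master Theorem (c < log_b(a), work dominated by leaves), giving O(n^(log_3 117)).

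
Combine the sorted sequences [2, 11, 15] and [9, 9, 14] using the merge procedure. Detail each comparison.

Merging process:

Compare 2 vs 9: take 2 from left. Merged: [2]
Compare 11 vs 9: take 9 from right. Merged: [2, 9]
Compare 11 vs 9: take 9 from right. Merged: [2, 9, 9]
Compare 11 vs 14: take 11 from left. Merged: [2, 9, 9, 11]
Compare 15 vs 14: take 14 from right. Merged: [2, 9, 9, 11, 14]
Append remaining from left: [15]. Merged: [2, 9, 9, 11, 14, 15]

Final merged array: [2, 9, 9, 11, 14, 15]
Total comparisons: 5

The merged array is [2, 9, 9, 11, 14, 15], requiring 5 comparisons. The merge step runs in O(n) time where n is the total number of elements.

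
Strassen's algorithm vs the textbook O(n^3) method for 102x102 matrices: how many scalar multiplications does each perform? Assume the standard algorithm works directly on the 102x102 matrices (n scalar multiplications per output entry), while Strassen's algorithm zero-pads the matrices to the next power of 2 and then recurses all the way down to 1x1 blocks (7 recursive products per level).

Matrix multiplication for 102x102 matrices:

Strassen's algorithm requires power-of-2 dimensions. Pad 102x102 to 128x128 (next power of 2).

Standard algorithm: 102^3 = 1061208 multiplications
Strassen's algorithm: 7^(log2(128)) = 7^7 = 823543 multiplications
Savings: 1061208 - 823543 = 237665 multiplications

Standard: 1061208 multiplications (102^3). Strassen: 823543 multiplications (7^7, after padding to 128x128). Strassen reduces 8 recursive multiplications to 7 at each level.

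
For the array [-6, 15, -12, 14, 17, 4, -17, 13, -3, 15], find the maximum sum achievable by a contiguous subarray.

Using Kadane's algorithm on [-6, 15, -12, 14, 17, 4, -17, 13, -3, 15]:

Scanning through the array:
Position 1 (value 15): max_ending_here = 15, max_so_far = 15
Position 2 (value -12): max_ending_here = 3, max_so_far = 15
Position 3 (value 14): max_ending_here = 17, max_so_far = 17
Position 4 (value 17): max_ending_here = 34, max_so_far = 34
Position 5 (value 4): max_ending_here = 38, max_so_far = 38
Position 6 (value -17): max_ending_here = 21, max_so_far = 38
Position 7 (value 13): max_ending_here = 34, max_so_far = 38
Position 8 (value -3): max_ending_here = 31, max_so_far = 38
Position 9 (value 15): max_ending_here = 46, max_so_far = 46

Maximum subarray: [15, -12, 14, 17, 4, -17, 13, -3, 15]
Maximum sum: 46

The maximum subarray is [15, -12, 14, 17, 4, -17, 13, -3, 15] with sum 46. This subarray runs from index 1 to index 9.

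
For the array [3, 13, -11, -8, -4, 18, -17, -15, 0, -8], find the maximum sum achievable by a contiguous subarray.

Using Kadane's algorithm on [3, 13, -11, -8, -4, 18, -17, -15, 0, -8]:

Scanning through the array:
Position 1 (value 13): max_ending_here = 16, max_so_far = 16
Position 2 (value -11): max_ending_here = 5, max_so_far = 16
Position 3 (value -8): max_ending_here = -3, max_so_far = 16
Position 4 (value -4): max_ending_here = -4, max_so_far = 16
Position 5 (value 18): max_ending_here = 18, max_so_far = 18
Position 6 (value -17): max_ending_here = 1, max_so_far = 18
Position 7 (value -15): max_ending_here = -14, max_so_far = 18
Position 8 (value 0): max_ending_here = 0, max_so_far = 18
Position 9 (value -8): max_ending_here = -8, max_so_far = 18

Maximum subarray: [18]
Maximum sum: 18

The maximum subarray is [18] with sum 18. This subarray runs from index 5 to index 5.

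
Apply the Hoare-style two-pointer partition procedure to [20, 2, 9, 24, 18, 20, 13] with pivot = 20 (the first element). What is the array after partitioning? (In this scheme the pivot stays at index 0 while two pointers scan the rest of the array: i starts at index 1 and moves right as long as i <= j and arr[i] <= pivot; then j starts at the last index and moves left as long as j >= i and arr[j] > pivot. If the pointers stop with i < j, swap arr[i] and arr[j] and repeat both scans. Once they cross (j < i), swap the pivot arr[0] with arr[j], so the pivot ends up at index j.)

Hoare-style two-pointer partition with pivot = 20:

Initial array: [20, 2, 9, 24, 18, 20, 13]

Pointers start at i = 1, j = 6.
i stops at index 3 (arr[3]=24 > 20), j stops at index 6 (arr[6]=13 <= 20): swap arr[3] and arr[6], array becomes [20, 2, 9, 13, 18, 20, 24]
i ends at 6, j ends at 5: the pointers have crossed (j < i), so scanning stops.

Swap pivot arr[0] with arr[5] to place pivot at position 5: [20, 2, 9, 13, 18, 20, 24]
Pivot position: 5

After partitioning with pivot 20, the array becomes [20, 2, 9, 13, 18, 20, 24]. The pivot is placed at index 5. All elements to the left of the pivot are <= 20, and all elements to the right are > 20.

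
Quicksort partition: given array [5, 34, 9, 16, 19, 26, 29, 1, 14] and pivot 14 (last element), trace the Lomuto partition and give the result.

Lomuto partition with pivot = 14:

Initial array: [5, 34, 9, 16, 19, 26, 29, 1, 14]

arr[0]=5 <= 14: swap with position 0, array becomes [5, 34, 9, 16, 19, 26, 29, 1, 14]
arr[1]=34 > 14: no swap
arr[2]=9 <= 14: swap with position 1, array becomes [5, 9, 34, 16, 19, 26, 29, 1, 14]
arr[3]=16 > 14: no swap
arr[4]=19 > 14: no swap
arr[5]=26 > 14: no swap
arr[6]=29 > 14: no swap
arr[7]=1 <= 14: swap with position 2, array becomes [5, 9, 1, 16, 19, 26, 29, 34, 14]

Place pivot at position 3: [5, 9, 1, 14, 19, 26, 29, 34, 16]
Pivot position: 3

After partitioning with pivot 14, the array becomes [5, 9, 1, 14, 19, 26, 29, 34, 16]. The pivot is placed at index 3. All elements to the left of the pivot are <= 14, and all elements to the right are > 14.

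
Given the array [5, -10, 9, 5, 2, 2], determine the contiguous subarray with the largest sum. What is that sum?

Using Kadane's algorithm on [5, -10, 9, 5, 2, 2]:

Scanning through the array:
Position 1 (value -10): max_ending_here = -5, max_so_far = 5
Position 2 (value 9): max_ending_here = 9, max_so_far = 9
Position 3 (value 5): max_ending_here = 14, max_so_far = 14
Position 4 (value 2): max_ending_here = 16, max_so_far = 16
Position 5 (value 2): max_ending_here = 18, max_so_far = 18

Maximum subarray: [9, 5, 2, 2]
Maximum sum: 18

The maximum subarray is [9, 5, 2, 2] with sum 18. This subarray runs from index 2 to index 5.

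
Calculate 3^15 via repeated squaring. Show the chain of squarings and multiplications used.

Computing 3^15 by squaring (build up from 3^1; each line after the first costs one multiplication):

3^1 = 3
3^2 = (3^1)^2 = 3^2 = 9
3^3 = 3 * 3^2 = 3 * 9 = 27
3^6 = (3^3)^2 = 27^2 = 729
3^7 = 3 * 3^6 = 3 * 729 = 2187
3^14 = (3^7)^2 = 2187^2 = 4782969
3^15 = 3 * 3^14 = 3 * 4782969 = 14348907

Result: 14348907
Multiplications needed: 6 (6 lines after 3^1)

3^15 = 14348907. Using exponentiation by squaring, this requires 6 multiplications. The key idea: if the exponent is even, square the half-power; if odd, multiply by the base once.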